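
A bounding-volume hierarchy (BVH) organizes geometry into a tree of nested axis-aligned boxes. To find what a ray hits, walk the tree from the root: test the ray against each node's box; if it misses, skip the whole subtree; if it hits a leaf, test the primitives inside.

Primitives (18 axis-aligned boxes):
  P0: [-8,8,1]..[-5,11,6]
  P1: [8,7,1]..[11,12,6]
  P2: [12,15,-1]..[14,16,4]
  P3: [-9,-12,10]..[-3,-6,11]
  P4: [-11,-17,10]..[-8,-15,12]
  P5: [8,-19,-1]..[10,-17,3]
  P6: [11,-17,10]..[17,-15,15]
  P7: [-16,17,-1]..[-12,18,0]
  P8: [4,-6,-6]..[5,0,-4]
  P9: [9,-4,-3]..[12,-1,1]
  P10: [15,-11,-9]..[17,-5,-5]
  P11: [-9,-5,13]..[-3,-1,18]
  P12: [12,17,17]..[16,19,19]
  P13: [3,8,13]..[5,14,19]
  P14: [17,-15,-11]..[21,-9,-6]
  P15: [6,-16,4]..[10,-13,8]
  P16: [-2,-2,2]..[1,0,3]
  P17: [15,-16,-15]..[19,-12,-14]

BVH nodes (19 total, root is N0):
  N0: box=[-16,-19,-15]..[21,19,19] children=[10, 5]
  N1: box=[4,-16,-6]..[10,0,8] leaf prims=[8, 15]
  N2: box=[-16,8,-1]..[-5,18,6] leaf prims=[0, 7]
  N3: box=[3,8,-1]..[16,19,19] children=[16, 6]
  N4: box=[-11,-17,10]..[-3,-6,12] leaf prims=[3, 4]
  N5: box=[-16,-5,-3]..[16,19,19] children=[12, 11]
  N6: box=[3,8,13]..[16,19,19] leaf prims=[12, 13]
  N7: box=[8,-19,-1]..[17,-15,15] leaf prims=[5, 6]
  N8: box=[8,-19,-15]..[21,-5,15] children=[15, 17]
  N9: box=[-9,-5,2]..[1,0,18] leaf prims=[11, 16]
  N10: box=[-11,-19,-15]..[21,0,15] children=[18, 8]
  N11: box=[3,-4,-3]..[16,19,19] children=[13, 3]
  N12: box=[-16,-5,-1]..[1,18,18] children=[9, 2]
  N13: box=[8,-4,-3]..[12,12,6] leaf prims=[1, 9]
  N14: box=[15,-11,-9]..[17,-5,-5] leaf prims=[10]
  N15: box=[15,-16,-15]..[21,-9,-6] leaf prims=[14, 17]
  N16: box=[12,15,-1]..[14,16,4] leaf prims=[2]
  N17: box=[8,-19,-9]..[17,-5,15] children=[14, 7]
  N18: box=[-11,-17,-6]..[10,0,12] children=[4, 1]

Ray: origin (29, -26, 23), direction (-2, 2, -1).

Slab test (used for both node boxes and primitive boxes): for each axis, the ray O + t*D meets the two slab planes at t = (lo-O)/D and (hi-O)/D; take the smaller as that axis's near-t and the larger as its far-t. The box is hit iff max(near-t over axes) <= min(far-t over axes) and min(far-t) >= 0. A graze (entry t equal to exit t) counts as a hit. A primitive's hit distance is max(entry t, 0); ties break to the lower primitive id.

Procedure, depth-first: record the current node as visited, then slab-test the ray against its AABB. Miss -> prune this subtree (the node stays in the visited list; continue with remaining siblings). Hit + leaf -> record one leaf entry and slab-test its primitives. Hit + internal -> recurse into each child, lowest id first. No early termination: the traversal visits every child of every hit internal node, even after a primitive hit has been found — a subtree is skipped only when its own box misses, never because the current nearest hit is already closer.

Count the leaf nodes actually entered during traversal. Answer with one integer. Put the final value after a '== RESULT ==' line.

Traverse from the root:
N0 x:[4,45/2] y:[7/2,45/2] z:[4,38] -> hit [4,45/2], descend [5, 10]
  N5 x:[13/2,45/2] y:[21/2,45/2] z:[4,26] -> hit [21/2,45/2], descend [11, 12]
    N11 x:[13/2,13] y:[11,45/2] z:[4,26] -> hit [11,13], descend [3, 13]
      N3 x:[13/2,13] y:[17,45/2] z:[4,24] -> miss, prune
      N13 x:[17/2,21/2] y:[11,19] z:[17,26] -> miss, prune
    N12 x:[14,45/2] y:[21/2,22] z:[5,24] -> hit [14,22], descend [2, 9]
      N2 x:[17,45/2] y:[17,22] z:[17,24] -> hit [17,22] leaf, test {P0@t=17, P7(miss)}
      N9 x:[14,19] y:[21/2,13] z:[5,21] -> miss, prune
  N10 x:[4,20] y:[7/2,13] z:[8,38] -> hit [8,13], descend [8, 18]
    N8 x:[4,21/2] y:[7/2,21/2] z:[8,38] -> hit [8,21/2], descend [15, 17]
      N15 x:[4,7] y:[5,17/2] z:[29,38] -> miss, prune
      N17 x:[6,21/2] y:[7/2,21/2] z:[8,32] -> hit [8,21/2], descend [7, 14]
        N7 x:[6,21/2] y:[7/2,11/2] z:[8,24] -> miss, prune
        N14 x:[6,7] y:[15/2,21/2] z:[28,32] -> miss, prune
    N18 x:[19/2,20] y:[9/2,13] z:[11,29] -> hit [11,13], descend [1, 4]
      N1 x:[19/2,25/2] y:[5,13] z:[15,29] -> miss, prune
      N4 x:[16,20] y:[9/2,10] z:[11,13] -> miss, prune

17 AABB tests over nodes [0, 5, 11, 3, 13, 12, 2, 9, 10, 8, 15, 17, 7, 14, 18, 1, 4]; 1 leaf entered; closest P0.

== RESULT ==
1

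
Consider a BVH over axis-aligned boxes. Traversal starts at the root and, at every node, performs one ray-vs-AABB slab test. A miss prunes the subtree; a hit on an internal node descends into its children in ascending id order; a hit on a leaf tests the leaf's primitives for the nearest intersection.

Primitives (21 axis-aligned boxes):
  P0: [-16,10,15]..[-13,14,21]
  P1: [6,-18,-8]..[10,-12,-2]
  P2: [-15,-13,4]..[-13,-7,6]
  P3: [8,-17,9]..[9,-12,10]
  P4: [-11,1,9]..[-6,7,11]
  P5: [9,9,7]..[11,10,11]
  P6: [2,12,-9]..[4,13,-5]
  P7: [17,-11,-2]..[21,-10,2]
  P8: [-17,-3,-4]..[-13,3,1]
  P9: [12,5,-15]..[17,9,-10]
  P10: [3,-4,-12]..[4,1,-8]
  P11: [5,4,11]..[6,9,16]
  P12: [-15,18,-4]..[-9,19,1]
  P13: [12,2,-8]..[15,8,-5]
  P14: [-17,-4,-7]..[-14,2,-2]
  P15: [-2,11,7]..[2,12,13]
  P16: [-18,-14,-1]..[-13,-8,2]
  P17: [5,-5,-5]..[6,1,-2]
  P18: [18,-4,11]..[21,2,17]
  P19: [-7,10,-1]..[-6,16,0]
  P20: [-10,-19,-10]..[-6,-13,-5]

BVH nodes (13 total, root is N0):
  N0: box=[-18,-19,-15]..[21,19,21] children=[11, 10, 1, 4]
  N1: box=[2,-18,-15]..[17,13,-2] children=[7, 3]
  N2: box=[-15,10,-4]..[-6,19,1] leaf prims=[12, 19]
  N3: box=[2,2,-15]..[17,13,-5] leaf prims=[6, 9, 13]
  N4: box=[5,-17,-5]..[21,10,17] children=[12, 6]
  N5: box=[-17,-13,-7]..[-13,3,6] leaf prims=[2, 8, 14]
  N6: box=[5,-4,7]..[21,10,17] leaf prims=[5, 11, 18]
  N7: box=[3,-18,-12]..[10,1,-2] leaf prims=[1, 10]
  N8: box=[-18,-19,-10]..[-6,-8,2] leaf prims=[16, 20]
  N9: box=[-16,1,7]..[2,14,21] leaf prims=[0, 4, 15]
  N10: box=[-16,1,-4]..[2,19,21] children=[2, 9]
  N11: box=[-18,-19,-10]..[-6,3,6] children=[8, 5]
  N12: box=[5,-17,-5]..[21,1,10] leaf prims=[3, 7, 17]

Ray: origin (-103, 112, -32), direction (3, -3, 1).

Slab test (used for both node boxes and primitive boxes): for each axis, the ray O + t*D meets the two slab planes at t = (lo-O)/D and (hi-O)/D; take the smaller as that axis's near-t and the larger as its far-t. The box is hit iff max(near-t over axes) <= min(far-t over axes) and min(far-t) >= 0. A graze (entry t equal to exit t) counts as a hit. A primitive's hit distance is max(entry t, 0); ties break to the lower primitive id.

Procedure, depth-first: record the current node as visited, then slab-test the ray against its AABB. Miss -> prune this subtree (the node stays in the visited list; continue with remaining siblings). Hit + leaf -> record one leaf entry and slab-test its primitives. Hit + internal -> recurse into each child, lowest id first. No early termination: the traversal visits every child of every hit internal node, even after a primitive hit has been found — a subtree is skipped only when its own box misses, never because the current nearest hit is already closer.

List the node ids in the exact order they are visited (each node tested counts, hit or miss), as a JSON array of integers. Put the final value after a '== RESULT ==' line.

Trace the traversal:
N0 x:[85/3,124/3] y:[31,131/3] z:[17,53] -> hit [31,124/3], descend [1, 4, 10, 11]
  N1 x:[35,40] y:[33,130/3] z:[17,30] -> miss, prune
  N4 x:[36,124/3] y:[34,43] z:[27,49] -> hit [36,124/3], descend [6, 12]
    N6 x:[36,124/3] y:[34,116/3] z:[39,49] -> miss, prune
    N12 x:[36,124/3] y:[37,43] z:[27,42] -> hit [37,124/3] leaf, test {P3(miss), P7(miss), P17(miss)}
  N10 x:[29,35] y:[31,37] z:[28,53] -> hit [31,35], descend [2, 9]
    N2 x:[88/3,97/3] y:[31,34] z:[28,33] -> hit [31,97/3] leaf, test {P12@t=31, P19@t=32}
    N9 x:[29,35] y:[98/3,37] z:[39,53] -> miss, prune
  N11 x:[85/3,97/3] y:[109/3,131/3] z:[22,38] -> miss, prune

Visited [0, 1, 4, 6, 12, 10, 2, 9, 11]. Tests: 9 box, 2 leaf. Nearest: P12.

== RESULT ==
[0, 1, 4, 6, 12, 10, 2, 9, 11]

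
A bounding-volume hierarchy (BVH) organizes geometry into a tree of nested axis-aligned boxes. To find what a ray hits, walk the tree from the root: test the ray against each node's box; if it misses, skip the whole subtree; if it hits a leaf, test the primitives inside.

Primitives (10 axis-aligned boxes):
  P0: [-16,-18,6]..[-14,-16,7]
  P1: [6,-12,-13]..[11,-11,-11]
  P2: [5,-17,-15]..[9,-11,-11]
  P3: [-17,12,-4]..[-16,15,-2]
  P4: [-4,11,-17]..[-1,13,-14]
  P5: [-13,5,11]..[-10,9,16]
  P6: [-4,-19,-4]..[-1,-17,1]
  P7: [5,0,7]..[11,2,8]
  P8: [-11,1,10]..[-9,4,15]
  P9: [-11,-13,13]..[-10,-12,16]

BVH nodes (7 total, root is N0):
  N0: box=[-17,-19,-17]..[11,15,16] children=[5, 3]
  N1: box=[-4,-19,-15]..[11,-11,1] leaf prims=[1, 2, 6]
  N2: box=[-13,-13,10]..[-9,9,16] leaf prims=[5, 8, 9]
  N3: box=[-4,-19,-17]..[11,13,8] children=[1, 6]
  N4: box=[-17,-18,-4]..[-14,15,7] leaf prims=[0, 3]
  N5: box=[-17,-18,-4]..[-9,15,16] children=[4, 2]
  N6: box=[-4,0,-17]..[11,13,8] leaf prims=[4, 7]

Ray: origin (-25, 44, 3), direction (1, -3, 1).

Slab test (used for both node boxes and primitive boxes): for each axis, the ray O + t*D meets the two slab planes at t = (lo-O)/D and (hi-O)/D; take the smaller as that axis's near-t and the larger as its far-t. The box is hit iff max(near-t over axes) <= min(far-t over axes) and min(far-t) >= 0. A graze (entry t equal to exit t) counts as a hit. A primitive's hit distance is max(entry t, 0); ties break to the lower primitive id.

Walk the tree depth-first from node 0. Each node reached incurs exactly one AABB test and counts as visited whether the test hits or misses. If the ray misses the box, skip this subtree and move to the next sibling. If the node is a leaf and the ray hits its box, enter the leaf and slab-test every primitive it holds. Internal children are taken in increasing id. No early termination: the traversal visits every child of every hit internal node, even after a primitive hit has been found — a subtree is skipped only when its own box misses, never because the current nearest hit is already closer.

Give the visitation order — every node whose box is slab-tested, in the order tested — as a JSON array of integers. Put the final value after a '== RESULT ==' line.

Traverse from the root:
N0 x:[8,36] y:[29/3,21] z:[-20,13] -> hit [29/3,13], descend [3, 5]
  N3 x:[21,36] y:[31/3,21] z:[-20,5] -> miss, prune
  N5 x:[8,16] y:[29/3,62/3] z:[-7,13] -> hit [29/3,13], descend [2, 4]
    N2 x:[12,16] y:[35/3,19] z:[7,13] -> hit [12,13] leaf, test {P5@t=12, P8(miss), P9(miss)}
    N4 x:[8,11] y:[29/3,62/3] z:[-7,4] -> miss, prune

Visited [0, 3, 5, 2, 4]. Tests: 5 box, 1 leaf. Nearest: P5.

== RESULT ==
[0, 3, 5, 2, 4]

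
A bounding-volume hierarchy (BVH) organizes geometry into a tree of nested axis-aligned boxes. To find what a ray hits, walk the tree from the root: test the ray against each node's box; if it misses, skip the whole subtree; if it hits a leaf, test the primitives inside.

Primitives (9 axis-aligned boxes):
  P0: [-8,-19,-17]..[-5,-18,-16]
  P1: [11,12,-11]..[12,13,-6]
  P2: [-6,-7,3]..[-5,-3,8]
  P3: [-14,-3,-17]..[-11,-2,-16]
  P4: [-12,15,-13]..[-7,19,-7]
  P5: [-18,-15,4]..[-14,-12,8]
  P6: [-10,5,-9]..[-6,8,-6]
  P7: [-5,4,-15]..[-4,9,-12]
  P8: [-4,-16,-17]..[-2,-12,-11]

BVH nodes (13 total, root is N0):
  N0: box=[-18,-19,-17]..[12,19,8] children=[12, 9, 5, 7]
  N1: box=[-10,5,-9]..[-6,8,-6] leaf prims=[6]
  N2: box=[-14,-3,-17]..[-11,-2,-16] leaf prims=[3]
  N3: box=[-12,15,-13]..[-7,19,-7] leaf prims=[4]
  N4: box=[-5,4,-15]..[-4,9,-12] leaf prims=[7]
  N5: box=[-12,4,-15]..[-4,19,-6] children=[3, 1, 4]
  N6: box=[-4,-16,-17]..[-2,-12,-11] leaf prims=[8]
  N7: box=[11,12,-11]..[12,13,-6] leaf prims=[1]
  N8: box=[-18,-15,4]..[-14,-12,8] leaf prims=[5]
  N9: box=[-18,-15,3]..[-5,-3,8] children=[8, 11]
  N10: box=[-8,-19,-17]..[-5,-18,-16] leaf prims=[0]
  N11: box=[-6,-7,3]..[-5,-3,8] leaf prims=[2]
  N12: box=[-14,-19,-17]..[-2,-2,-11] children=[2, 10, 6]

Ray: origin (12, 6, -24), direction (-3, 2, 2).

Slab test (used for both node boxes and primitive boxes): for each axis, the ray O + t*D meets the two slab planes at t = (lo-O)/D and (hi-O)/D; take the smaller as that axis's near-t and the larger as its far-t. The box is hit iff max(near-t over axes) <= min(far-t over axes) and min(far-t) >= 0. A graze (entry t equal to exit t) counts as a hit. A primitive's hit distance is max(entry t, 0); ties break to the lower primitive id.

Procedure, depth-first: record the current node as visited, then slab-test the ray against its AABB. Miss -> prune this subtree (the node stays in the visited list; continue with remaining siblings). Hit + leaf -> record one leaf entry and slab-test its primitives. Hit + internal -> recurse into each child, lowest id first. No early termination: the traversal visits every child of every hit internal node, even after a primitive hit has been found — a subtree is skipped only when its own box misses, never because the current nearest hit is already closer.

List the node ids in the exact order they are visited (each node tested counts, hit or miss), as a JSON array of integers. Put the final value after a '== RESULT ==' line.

Walk:
N0 x:[0,10] y:[-25/2,13/2] z:[7/2,16] -> hit [7/2,13/2], descend [5, 7, 9, 12]
  N5 x:[16/3,8] y:[-1,13/2] z:[9/2,9] -> hit [16/3,13/2], descend [1, 3, 4]
    N1 x:[6,22/3] y:[-1/2,1] z:[15/2,9] -> miss, prune
    N3 x:[19/3,8] y:[9/2,13/2] z:[11/2,17/2] -> hit [19/3,13/2] leaf, test {P4@t=19/3}
    N4 x:[16/3,17/3] y:[-1,3/2] z:[9/2,6] -> miss, prune
  N7 x:[0,1/3] y:[3,7/2] z:[13/2,9] -> miss, prune
  N9 x:[17/3,10] y:[-21/2,-9/2] z:[27/2,16] -> miss, prune
  N12 x:[14/3,26/3] y:[-25/2,-4] z:[7/2,13/2] -> miss, prune

Visited [0, 5, 1, 3, 4, 7, 9, 12]. Tests: 8 box, 1 leaf. Nearest: P4.

== RESULT ==
[0, 5, 1, 3, 4, 7, 9, 12]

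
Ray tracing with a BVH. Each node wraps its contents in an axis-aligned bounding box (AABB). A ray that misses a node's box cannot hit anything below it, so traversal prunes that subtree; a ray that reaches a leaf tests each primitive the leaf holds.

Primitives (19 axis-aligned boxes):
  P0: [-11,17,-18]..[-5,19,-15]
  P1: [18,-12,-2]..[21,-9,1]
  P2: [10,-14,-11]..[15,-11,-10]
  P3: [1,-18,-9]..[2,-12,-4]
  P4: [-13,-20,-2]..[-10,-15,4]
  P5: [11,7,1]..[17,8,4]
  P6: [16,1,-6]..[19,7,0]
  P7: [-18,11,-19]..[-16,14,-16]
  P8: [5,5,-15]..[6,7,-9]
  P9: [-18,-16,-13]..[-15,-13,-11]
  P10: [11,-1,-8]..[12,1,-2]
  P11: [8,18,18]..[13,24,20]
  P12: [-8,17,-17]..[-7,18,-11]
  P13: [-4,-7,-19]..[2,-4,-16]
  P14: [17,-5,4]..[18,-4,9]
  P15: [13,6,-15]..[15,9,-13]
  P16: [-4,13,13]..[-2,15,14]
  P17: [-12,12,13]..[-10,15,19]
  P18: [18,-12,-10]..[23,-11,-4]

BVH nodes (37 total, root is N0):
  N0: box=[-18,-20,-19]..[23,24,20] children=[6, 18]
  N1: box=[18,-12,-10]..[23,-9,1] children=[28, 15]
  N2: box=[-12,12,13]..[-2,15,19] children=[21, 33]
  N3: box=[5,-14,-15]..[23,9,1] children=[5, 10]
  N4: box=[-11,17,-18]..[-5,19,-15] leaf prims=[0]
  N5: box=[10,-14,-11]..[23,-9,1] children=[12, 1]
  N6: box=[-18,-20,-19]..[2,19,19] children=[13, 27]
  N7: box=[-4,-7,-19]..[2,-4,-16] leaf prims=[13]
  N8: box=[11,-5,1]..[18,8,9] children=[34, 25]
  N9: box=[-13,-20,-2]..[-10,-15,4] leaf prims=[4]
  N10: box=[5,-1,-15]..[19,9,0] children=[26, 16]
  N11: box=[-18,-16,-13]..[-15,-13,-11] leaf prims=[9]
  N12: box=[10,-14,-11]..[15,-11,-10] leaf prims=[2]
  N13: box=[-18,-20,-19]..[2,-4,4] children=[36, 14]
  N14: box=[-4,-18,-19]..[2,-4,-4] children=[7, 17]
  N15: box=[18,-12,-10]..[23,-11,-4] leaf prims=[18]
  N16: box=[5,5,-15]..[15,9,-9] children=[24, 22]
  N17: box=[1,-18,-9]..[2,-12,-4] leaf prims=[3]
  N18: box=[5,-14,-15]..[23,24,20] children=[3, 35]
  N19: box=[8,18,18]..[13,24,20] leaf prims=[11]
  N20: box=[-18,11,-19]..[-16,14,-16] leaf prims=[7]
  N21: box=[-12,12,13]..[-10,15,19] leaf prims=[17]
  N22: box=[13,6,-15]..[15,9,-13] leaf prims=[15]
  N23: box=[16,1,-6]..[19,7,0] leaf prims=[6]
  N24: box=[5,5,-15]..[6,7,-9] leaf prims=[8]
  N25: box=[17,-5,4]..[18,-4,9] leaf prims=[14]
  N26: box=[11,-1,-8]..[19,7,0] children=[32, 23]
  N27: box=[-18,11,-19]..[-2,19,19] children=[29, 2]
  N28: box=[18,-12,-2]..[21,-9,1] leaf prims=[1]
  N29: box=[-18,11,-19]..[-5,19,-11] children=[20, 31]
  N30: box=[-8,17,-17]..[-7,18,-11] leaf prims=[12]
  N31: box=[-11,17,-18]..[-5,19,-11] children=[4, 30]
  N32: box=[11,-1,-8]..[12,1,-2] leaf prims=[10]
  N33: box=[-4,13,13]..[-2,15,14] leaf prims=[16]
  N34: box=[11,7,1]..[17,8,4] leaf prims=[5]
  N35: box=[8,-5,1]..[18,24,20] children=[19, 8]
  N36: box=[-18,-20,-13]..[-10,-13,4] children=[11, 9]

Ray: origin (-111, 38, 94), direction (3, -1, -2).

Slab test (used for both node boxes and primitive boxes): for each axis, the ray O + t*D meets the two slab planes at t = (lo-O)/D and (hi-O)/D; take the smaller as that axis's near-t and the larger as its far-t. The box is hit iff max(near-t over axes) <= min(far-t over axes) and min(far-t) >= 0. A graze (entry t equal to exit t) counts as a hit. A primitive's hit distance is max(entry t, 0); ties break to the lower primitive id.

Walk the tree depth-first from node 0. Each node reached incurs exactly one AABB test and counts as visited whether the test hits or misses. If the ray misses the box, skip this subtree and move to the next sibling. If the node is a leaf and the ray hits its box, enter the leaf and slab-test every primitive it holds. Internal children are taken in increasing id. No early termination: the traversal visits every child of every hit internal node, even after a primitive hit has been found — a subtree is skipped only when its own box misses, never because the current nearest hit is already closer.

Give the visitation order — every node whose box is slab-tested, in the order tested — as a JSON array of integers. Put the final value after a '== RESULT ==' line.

Walk:
N0 x:[31,134/3] y:[14,58] z:[37,113/2] -> hit [37,134/3], descend [6, 18]
  N6 x:[31,113/3] y:[19,58] z:[75/2,113/2] -> hit [75/2,113/3], descend [13, 27]
    N13 x:[31,113/3] y:[42,58] z:[45,113/2] -> miss, prune
    N27 x:[31,109/3] y:[19,27] z:[75/2,113/2] -> miss, prune
  N18 x:[116/3,134/3] y:[14,52] z:[37,109/2] -> hit [116/3,134/3], descend [3, 35]
    N3 x:[116/3,134/3] y:[29,52] z:[93/2,109/2] -> miss, prune
    N35 x:[119/3,43] y:[14,43] z:[37,93/2] -> hit [119/3,43], descend [8, 19]
      N8 x:[122/3,43] y:[30,43] z:[85/2,93/2] -> hit [85/2,43], descend [25, 34]
        N25 x:[128/3,43] y:[42,43] z:[85/2,45] -> hit [128/3,43] leaf, test {P14@t=128/3}
        N34 x:[122/3,128/3] y:[30,31] z:[45,93/2] -> miss, prune
      N19 x:[119/3,124/3] y:[14,20] z:[37,38] -> miss, prune

Summary -> nodes [0, 6, 13, 27, 18, 3, 35, 8, 25, 34, 19]; box-tests=11; leaf-entries=1; first=P14

== RESULT ==
[0, 6, 13, 27, 18, 3, 35, 8, 25, 34, 19]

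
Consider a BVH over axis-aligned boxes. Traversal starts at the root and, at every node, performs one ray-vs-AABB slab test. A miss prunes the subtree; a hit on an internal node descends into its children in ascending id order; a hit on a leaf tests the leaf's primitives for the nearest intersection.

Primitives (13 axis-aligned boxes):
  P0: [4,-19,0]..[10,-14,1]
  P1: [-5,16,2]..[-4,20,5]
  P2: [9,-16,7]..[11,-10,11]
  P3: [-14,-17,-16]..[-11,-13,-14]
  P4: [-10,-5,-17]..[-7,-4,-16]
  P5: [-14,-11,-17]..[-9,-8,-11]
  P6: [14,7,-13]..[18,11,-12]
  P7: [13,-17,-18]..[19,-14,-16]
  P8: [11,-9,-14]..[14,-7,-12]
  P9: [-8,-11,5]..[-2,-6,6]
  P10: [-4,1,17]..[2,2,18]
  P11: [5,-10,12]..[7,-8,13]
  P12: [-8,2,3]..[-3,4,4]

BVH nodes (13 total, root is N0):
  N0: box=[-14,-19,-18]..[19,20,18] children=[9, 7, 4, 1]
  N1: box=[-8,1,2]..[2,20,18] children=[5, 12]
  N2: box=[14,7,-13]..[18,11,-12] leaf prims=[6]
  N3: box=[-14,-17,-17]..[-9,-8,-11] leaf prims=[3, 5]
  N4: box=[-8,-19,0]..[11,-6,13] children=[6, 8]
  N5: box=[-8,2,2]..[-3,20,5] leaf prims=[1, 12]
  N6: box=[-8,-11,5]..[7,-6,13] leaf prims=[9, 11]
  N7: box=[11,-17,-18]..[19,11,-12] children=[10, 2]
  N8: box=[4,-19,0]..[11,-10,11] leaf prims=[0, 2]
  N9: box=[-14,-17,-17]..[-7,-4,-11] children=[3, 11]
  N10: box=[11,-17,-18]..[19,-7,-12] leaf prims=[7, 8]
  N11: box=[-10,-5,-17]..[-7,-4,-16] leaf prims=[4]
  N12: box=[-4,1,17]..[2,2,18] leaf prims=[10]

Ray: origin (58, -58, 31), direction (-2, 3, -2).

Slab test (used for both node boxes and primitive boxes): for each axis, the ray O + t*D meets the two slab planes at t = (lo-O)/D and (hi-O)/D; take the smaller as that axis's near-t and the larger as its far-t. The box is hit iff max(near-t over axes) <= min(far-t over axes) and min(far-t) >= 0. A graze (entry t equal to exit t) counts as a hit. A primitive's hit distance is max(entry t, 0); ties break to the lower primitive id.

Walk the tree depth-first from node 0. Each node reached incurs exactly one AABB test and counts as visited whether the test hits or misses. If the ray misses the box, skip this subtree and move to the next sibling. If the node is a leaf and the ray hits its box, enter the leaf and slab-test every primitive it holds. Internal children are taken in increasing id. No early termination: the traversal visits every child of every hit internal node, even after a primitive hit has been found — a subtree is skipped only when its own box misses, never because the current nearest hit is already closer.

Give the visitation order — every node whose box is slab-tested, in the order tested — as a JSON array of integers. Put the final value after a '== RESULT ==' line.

Traverse from the root:
N0 x:[39/2,36] y:[13,26] z:[13/2,49/2] -> hit [39/2,49/2], descend [1, 4, 7, 9]
  N1 x:[28,33] y:[59/3,26] z:[13/2,29/2] -> miss, prune
  N4 x:[47/2,33] y:[13,52/3] z:[9,31/2] -> miss, prune
  N7 x:[39/2,47/2] y:[41/3,23] z:[43/2,49/2] -> hit [43/2,23], descend [2, 10]
    N2 x:[20,22] y:[65/3,23] z:[43/2,22] -> hit [65/3,22] leaf, test {P6@t=65/3}
    N10 x:[39/2,47/2] y:[41/3,17] z:[43/2,49/2] -> miss, prune
  N9 x:[65/2,36] y:[41/3,18] z:[21,24] -> miss, prune

Visited [0, 1, 4, 7, 2, 10, 9]. Tests: 7 box, 1 leaf. Nearest: P6.

== RESULT ==
[0, 1, 4, 7, 2, 10, 9]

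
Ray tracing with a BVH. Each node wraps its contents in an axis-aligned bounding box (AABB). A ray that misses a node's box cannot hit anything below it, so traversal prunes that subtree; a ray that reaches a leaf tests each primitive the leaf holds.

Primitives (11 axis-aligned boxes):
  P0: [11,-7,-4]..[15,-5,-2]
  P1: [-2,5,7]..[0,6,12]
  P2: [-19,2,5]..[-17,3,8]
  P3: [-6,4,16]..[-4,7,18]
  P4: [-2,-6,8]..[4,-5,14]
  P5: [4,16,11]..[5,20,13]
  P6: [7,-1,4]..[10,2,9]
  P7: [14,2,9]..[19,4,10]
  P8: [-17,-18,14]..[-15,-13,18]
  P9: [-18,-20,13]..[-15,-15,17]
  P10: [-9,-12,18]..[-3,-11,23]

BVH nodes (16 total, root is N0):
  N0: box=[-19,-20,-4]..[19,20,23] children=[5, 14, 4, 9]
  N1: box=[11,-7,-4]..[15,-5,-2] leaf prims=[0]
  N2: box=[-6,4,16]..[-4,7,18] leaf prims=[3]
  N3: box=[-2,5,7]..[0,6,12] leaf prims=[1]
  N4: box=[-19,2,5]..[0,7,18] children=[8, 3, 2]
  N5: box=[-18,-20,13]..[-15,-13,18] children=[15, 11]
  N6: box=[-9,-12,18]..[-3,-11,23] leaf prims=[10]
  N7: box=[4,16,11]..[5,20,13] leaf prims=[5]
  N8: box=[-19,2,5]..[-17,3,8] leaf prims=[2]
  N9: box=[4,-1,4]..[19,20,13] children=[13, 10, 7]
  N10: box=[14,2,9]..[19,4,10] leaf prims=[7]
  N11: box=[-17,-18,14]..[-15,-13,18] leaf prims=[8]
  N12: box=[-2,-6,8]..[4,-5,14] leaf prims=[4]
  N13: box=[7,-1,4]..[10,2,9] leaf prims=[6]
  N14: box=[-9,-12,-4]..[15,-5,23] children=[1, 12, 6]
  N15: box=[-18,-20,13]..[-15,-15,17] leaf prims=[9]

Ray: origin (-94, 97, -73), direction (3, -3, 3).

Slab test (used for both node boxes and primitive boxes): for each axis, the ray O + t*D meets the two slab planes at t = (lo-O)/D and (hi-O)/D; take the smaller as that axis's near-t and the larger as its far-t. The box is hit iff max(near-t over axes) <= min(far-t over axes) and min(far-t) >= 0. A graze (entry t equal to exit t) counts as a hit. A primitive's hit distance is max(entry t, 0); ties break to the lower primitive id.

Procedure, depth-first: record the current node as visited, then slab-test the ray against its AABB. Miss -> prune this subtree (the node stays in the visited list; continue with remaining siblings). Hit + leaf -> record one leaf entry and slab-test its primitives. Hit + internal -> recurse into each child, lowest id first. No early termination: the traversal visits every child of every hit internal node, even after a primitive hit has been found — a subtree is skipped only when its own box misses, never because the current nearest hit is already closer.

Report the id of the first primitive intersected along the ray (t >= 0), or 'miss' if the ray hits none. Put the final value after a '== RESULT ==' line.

Traverse from the root:
N0 x:[25,113/3] y:[77/3,39] z:[23,32] -> hit [77/3,32], descend [4, 5, 9, 14]
  N4 x:[25,94/3] y:[30,95/3] z:[26,91/3] -> hit [30,91/3], descend [2, 3, 8]
    N2 x:[88/3,30] y:[30,31] z:[89/3,91/3] -> hit [30,30] leaf, test {P3@t=30}
    N3 x:[92/3,94/3] y:[91/3,92/3] z:[80/3,85/3] -> miss, prune
    N8 x:[25,77/3] y:[94/3,95/3] z:[26,27] -> miss, prune
  N5 x:[76/3,79/3] y:[110/3,39] z:[86/3,91/3] -> miss, prune
  N9 x:[98/3,113/3] y:[77/3,98/3] z:[77/3,86/3] -> miss, prune
  N14 x:[85/3,109/3] y:[34,109/3] z:[23,32] -> miss, prune

Summary -> nodes [0, 4, 2, 3, 8, 5, 9, 14]; box-tests=8; leaf-entries=1; first=P3

== RESULT ==
3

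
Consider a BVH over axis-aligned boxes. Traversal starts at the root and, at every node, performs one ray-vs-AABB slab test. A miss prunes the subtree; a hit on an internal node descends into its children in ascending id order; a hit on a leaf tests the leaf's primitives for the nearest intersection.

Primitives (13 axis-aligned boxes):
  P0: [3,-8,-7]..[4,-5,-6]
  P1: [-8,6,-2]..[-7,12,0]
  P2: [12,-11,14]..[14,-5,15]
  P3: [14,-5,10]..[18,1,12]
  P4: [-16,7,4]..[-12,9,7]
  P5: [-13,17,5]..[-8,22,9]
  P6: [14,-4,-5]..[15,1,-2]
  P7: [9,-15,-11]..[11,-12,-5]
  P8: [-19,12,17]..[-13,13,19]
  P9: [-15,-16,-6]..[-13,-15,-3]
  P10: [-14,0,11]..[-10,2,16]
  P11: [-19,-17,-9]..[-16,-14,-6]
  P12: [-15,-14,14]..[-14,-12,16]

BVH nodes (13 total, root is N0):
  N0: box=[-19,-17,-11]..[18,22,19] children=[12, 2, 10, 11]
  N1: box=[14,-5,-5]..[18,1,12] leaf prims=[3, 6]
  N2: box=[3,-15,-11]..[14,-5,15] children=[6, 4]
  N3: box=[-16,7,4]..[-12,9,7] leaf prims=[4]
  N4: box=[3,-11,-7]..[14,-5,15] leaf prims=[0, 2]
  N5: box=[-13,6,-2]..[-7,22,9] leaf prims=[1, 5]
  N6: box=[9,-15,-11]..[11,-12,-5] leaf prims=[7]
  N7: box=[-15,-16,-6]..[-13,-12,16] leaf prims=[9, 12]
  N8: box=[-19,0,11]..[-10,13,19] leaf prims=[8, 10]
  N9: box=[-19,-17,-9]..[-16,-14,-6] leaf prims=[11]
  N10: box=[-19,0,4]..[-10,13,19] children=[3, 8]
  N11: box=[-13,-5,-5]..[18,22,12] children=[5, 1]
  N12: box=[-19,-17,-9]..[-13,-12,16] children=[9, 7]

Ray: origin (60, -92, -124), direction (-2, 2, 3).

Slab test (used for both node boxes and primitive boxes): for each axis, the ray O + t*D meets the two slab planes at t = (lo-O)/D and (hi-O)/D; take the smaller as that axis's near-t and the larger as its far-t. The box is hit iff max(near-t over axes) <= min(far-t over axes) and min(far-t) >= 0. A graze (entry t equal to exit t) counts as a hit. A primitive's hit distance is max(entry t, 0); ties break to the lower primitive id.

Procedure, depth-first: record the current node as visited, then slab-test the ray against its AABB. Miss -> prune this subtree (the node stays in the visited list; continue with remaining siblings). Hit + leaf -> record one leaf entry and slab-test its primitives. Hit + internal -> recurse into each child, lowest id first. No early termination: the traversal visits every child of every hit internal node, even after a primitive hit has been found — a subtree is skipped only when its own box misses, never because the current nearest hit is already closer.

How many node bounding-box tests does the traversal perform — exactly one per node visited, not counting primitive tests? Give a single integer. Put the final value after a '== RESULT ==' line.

Trace the traversal:
N0 x:[21,79/2] y:[75/2,57] z:[113/3,143/3] -> hit [113/3,79/2], descend [2, 10, 11, 12]
  N2 x:[23,57/2] y:[77/2,87/2] z:[113/3,139/3] -> miss, prune
  N10 x:[35,79/2] y:[46,105/2] z:[128/3,143/3] -> miss, prune
  N11 x:[21,73/2] y:[87/2,57] z:[119/3,136/3] -> miss, prune
  N12 x:[73/2,79/2] y:[75/2,40] z:[115/3,140/3] -> hit [115/3,79/2], descend [7, 9]
    N7 x:[73/2,75/2] y:[38,40] z:[118/3,140/3] -> miss, prune
    N9 x:[38,79/2] y:[75/2,39] z:[115/3,118/3] -> hit [115/3,39] leaf, test {P11@t=115/3}

7 AABB tests over nodes [0, 2, 10, 11, 12, 7, 9]; 1 leaf entered; closest P11.

== RESULT ==
7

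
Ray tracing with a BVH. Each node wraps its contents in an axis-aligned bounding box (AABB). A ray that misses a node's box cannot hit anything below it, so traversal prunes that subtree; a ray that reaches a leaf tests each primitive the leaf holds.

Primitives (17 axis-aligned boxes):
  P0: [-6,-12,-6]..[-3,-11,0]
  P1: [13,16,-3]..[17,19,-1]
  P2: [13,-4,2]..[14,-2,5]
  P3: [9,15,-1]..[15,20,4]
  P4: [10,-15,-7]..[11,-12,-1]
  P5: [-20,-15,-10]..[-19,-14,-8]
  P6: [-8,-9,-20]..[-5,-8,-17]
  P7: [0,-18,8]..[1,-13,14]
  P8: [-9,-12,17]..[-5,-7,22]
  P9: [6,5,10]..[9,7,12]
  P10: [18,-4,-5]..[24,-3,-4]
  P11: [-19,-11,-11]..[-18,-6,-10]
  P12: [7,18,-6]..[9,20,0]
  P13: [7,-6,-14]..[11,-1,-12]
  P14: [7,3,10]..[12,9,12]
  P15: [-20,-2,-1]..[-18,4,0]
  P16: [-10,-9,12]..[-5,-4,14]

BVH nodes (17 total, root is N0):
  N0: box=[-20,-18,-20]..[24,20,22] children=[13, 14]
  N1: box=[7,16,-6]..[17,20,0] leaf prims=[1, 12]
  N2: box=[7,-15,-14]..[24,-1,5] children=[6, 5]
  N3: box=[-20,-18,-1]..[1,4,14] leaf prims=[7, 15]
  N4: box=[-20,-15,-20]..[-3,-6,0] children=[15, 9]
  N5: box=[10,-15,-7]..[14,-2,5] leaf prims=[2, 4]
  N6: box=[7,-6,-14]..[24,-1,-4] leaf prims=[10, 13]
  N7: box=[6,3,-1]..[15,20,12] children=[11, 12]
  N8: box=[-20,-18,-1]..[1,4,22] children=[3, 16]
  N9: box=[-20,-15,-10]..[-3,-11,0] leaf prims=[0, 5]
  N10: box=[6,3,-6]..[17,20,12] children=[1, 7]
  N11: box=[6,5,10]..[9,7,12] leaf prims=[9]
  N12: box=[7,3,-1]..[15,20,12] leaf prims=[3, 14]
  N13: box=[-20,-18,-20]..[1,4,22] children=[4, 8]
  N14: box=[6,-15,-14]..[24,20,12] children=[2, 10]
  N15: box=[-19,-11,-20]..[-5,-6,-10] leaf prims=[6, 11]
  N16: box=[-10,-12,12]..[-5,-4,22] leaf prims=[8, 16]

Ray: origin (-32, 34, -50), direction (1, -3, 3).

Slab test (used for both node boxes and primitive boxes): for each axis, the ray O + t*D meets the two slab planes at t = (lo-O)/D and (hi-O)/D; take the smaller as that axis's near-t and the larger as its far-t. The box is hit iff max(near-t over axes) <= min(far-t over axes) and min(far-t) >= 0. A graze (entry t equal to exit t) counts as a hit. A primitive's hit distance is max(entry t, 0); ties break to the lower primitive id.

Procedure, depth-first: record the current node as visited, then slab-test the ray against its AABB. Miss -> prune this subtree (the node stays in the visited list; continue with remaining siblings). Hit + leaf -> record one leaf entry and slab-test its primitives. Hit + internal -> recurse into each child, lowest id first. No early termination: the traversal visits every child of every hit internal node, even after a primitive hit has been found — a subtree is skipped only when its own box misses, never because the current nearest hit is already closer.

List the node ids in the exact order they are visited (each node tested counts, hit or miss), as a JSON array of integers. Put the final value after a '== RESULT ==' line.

Traverse from the root:
N0 x:[12,56] y:[14/3,52/3] z:[10,24] -> hit [12,52/3], descend [13, 14]
  N13 x:[12,33] y:[10,52/3] z:[10,24] -> hit [12,52/3], descend [4, 8]
    N4 x:[12,29] y:[40/3,49/3] z:[10,50/3] -> hit [40/3,49/3], descend [9, 15]
      N9 x:[12,29] y:[15,49/3] z:[40/3,50/3] -> hit [15,49/3] leaf, test {P0(miss), P5(miss)}
      N15 x:[13,27] y:[40/3,15] z:[10,40/3] -> hit [40/3,40/3] leaf, test {P6(miss), P11@t=40/3}
    N8 x:[12,33] y:[10,52/3] z:[49/3,24] -> hit [49/3,52/3], descend [3, 16]
      N3 x:[12,33] y:[10,52/3] z:[49/3,64/3] -> hit [49/3,52/3] leaf, test {P7(miss), P15(miss)}
      N16 x:[22,27] y:[38/3,46/3] z:[62/3,24] -> miss, prune
  N14 x:[38,56] y:[14/3,49/3] z:[12,62/3] -> miss, prune

Visited [0, 13, 4, 9, 15, 8, 3, 16, 14]. Tests: 9 box, 3 leaf. Nearest: P11.

== RESULT ==
[0, 13, 4, 9, 15, 8, 3, 16, 14]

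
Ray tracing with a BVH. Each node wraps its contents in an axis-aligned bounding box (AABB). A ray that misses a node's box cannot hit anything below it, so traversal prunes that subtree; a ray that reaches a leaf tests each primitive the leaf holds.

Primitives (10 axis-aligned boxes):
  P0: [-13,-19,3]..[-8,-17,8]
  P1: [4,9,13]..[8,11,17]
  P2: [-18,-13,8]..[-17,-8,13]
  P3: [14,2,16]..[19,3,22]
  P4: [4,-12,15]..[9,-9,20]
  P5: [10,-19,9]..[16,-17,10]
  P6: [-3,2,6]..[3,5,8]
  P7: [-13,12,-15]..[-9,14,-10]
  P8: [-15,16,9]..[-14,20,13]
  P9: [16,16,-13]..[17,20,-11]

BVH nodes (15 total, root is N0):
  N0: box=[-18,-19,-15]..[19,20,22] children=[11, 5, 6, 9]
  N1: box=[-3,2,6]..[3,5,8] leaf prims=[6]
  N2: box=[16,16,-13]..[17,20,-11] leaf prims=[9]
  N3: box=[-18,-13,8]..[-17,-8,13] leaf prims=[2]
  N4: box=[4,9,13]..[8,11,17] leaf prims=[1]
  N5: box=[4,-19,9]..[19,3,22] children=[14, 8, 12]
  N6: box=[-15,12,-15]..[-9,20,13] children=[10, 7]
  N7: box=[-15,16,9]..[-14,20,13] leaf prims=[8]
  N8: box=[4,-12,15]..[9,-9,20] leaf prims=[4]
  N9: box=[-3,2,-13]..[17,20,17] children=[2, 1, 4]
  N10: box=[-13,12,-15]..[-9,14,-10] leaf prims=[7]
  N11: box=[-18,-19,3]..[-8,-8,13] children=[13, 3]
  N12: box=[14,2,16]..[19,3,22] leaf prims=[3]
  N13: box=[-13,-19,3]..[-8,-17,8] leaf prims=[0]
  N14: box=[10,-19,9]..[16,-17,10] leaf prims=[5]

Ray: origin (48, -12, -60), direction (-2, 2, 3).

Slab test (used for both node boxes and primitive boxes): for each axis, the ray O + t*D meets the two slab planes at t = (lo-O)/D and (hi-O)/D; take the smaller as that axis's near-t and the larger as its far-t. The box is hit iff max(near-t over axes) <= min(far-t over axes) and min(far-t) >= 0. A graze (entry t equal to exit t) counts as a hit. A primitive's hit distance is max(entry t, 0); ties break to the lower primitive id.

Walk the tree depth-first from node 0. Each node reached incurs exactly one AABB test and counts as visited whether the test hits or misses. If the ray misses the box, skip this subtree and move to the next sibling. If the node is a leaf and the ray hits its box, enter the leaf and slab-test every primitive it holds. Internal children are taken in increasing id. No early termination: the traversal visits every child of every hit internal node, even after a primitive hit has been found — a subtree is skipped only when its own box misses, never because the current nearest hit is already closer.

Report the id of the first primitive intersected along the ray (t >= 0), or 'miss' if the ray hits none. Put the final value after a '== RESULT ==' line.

Walk:
N0 x:[29/2,33] y:[-7/2,16] z:[15,82/3] -> hit [15,16], descend [5, 6, 9, 11]
  N5 x:[29/2,22] y:[-7/2,15/2] z:[23,82/3] -> miss, prune
  N6 x:[57/2,63/2] y:[12,16] z:[15,73/3] -> miss, prune
  N9 x:[31/2,51/2] y:[7,16] z:[47/3,77/3] -> hit [47/3,16], descend [1, 2, 4]
    N1 x:[45/2,51/2] y:[7,17/2] z:[22,68/3] -> miss, prune
    N2 x:[31/2,16] y:[14,16] z:[47/3,49/3] -> hit [47/3,16] leaf, test {P9@t=47/3}
    N4 x:[20,22] y:[21/2,23/2] z:[73/3,77/3] -> miss, prune
  N11 x:[28,33] y:[-7/2,2] z:[21,73/3] -> miss, prune

order=[0, 5, 6, 9, 1, 2, 4, 11]  |boxes|=8  |leaves|=1  hit=P9

== RESULT ==
9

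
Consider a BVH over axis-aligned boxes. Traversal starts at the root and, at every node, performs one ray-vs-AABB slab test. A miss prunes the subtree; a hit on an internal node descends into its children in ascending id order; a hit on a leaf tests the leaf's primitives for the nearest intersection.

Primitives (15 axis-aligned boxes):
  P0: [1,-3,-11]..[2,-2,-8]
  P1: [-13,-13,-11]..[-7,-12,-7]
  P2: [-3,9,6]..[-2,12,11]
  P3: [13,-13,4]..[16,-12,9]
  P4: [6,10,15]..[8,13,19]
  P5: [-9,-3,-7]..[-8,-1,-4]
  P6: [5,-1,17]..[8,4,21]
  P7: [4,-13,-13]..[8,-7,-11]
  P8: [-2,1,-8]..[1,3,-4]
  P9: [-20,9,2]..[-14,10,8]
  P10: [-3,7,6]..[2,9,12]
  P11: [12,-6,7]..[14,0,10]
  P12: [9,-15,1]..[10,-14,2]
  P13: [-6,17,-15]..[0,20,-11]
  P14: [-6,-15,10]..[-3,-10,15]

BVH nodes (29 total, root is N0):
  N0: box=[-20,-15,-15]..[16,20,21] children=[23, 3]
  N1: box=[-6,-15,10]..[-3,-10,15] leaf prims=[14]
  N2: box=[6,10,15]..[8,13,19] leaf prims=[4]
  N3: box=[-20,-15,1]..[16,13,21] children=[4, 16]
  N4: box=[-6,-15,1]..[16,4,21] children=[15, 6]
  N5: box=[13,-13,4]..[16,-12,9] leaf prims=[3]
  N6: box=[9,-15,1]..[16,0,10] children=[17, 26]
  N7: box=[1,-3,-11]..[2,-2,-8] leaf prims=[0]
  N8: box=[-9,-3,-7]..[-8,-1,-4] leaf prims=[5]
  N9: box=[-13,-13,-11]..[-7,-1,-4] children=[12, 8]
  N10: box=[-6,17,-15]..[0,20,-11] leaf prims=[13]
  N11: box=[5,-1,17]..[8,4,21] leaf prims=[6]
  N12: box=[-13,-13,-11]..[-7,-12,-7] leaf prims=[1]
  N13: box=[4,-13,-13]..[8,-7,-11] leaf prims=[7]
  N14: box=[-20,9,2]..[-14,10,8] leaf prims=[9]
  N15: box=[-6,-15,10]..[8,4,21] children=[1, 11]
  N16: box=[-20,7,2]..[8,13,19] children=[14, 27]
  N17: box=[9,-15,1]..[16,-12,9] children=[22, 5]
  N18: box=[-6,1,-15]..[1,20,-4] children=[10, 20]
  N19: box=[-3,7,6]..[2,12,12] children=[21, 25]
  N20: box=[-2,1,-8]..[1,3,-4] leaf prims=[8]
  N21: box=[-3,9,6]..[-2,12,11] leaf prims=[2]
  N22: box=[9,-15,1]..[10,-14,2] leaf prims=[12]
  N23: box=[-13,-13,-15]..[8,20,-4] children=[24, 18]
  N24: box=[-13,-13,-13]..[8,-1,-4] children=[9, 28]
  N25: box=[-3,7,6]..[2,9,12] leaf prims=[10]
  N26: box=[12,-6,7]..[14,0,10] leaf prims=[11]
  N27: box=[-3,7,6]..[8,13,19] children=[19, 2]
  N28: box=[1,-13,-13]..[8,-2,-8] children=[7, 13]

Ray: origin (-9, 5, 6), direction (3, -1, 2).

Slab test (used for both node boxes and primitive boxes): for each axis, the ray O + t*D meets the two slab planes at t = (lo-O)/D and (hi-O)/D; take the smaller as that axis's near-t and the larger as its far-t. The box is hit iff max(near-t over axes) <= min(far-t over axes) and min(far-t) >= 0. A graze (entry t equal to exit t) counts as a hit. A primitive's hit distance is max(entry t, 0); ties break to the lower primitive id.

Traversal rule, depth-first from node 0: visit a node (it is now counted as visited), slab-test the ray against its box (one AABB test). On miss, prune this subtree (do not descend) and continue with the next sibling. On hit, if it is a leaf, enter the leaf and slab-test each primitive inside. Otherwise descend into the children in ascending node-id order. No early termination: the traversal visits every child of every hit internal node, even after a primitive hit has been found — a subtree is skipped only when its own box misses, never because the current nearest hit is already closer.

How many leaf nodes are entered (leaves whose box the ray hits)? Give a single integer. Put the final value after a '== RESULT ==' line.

Walk:
N0 x:[-11/3,25/3] y:[-15,20] z:[-21/2,15/2] -> hit [-11/3,15/2], descend [3, 23]
  N3 x:[-11/3,25/3] y:[-8,20] z:[-5/2,15/2] -> hit [-5/2,15/2], descend [4, 16]
    N4 x:[1,25/3] y:[1,20] z:[-5/2,15/2] -> hit [1,15/2], descend [6, 15]
      N6 x:[6,25/3] y:[5,20] z:[-5/2,2] -> miss, prune
      N15 x:[1,17/3] y:[1,20] z:[2,15/2] -> hit [2,17/3], descend [1, 11]
        N1 x:[1,2] y:[15,20] z:[2,9/2] -> miss, prune
        N11 x:[14/3,17/3] y:[1,6] z:[11/2,15/2] -> hit [11/2,17/3] leaf, test {P6@t=11/2}
    N16 x:[-11/3,17/3] y:[-8,-2] z:[-2,13/2] -> miss, prune
  N23 x:[-4/3,17/3] y:[-15,18] z:[-21/2,-5] -> miss, prune

Summary -> nodes [0, 3, 4, 6, 15, 1, 11, 16, 23]; box-tests=9; leaf-entries=1; first=P6

== RESULT ==
1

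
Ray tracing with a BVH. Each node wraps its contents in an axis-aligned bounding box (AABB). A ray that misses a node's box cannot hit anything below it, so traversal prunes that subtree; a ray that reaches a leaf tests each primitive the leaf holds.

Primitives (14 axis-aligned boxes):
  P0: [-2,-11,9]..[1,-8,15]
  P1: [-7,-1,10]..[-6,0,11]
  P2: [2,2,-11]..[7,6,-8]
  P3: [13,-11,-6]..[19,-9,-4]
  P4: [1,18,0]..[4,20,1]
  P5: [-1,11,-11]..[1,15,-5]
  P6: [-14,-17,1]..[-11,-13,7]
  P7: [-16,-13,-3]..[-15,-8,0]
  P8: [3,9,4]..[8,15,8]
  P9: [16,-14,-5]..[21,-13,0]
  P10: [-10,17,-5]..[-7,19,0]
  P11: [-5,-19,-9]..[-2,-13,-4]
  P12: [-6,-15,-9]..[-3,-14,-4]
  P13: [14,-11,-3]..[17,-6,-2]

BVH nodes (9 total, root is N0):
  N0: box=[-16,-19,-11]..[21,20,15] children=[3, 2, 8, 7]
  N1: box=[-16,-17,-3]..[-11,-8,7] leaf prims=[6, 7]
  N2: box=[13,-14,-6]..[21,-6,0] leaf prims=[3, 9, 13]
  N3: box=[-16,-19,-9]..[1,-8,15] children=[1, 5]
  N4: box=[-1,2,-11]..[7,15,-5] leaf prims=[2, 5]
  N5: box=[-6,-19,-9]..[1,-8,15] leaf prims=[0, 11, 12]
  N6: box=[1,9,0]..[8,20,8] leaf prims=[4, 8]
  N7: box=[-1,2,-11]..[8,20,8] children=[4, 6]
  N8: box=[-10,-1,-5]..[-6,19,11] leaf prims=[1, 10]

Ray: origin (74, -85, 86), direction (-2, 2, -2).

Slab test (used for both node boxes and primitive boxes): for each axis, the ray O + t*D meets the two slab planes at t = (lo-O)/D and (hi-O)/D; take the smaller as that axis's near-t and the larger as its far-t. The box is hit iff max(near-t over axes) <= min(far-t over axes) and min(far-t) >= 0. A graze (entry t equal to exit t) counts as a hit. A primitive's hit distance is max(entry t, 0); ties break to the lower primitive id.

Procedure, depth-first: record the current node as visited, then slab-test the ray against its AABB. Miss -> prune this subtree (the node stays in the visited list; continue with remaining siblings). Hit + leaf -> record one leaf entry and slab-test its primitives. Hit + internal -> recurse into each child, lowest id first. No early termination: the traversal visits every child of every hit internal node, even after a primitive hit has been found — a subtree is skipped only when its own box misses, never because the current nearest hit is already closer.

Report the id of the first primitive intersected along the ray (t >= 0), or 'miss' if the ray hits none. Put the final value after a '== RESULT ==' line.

Traverse from the root:
N0 x:[53/2,45] y:[33,105/2] z:[71/2,97/2] -> hit [71/2,45], descend [2, 3, 7, 8]
  N2 x:[53/2,61/2] y:[71/2,79/2] z:[43,46] -> miss, prune
  N3 x:[73/2,45] y:[33,77/2] z:[71/2,95/2] -> hit [73/2,77/2], descend [1, 5]
    N1 x:[85/2,45] y:[34,77/2] z:[79/2,89/2] -> miss, prune
    N5 x:[73/2,40] y:[33,77/2] z:[71/2,95/2] -> hit [73/2,77/2] leaf, test {P0@t=37, P11(miss), P12(miss)}
  N7 x:[33,75/2] y:[87/2,105/2] z:[39,97/2] -> miss, prune
  N8 x:[40,42] y:[42,52] z:[75/2,91/2] -> hit [42,42] leaf, test {P1(miss), P10(miss)}

Visited [0, 2, 3, 1, 5, 7, 8]. Tests: 7 box, 2 leaf. Nearest: P0.

== RESULT ==
0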